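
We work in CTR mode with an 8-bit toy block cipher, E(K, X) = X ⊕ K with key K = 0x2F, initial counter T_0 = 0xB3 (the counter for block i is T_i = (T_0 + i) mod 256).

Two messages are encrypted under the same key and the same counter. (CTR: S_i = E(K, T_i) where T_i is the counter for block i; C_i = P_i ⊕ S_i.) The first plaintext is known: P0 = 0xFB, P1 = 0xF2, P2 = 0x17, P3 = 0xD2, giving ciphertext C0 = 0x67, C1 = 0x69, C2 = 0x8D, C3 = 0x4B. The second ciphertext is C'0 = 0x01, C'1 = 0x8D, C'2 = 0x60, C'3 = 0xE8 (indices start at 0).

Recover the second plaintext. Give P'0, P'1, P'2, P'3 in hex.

P'0 = 0x9D, P'1 = 0x16, P'2 = 0xFA, P'3 = 0x71

In CTR with a reused counter, both messages share the same keystream S_i, so C_i ⊕ C'_i = P_i ⊕ P'_i and thus P'_i = P_i ⊕ C_i ⊕ C'_i.
P'0: 0xFB ⊕ 0x67 ⊕ 0x01 = 0x9D.
P'1: 0xF2 ⊕ 0x69 ⊕ 0x8D = 0x16.
P'2: 0x17 ⊕ 0x8D ⊕ 0x60 = 0xFA.
P'3: 0xD2 ⊕ 0x4B ⊕ 0xE8 = 0x71.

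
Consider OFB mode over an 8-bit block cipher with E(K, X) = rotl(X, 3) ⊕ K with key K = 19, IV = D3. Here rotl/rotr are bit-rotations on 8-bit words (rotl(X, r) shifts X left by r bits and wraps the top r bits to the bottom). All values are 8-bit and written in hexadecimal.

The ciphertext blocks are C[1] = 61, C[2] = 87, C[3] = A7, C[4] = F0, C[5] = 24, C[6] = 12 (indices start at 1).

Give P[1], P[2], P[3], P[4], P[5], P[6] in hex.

OFB decryption: S_i = E(K, S_{i−1}) with S_{0} = IV; P_i = C_i ⊕ S_i.
P[1]: S = E(K, D3) = 87; 61 ⊕ 87 = E6.
P[2]: S = E(K, 87) = 25; 87 ⊕ 25 = A2.
P[3]: S = E(K, 25) = 30; A7 ⊕ 30 = 97.
P[4]: S = E(K, 30) = 98; F0 ⊕ 98 = 68.
P[5]: S = E(K, 98) = DD; 24 ⊕ DD = F9.
P[6]: S = E(K, DD) = F7; 12 ⊕ F7 = E5.

P[1] = E6, P[2] = A2, P[3] = 97, P[4] = 68, P[5] = F9, P[6] = E5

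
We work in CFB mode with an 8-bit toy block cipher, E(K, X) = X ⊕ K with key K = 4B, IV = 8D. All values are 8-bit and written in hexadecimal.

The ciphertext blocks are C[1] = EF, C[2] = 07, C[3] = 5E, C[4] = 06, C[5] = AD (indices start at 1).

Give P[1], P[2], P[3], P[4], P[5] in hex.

P[1] = 29, P[2] = A3, P[3] = 12, P[4] = 13, P[5] = E0

CFB decryption: P_i = C_i ⊕ E(K, C_{i−1}), with C_{0} = IV.
P[1]: E(K, 8D) = C6; EF ⊕ C6 = 29.
P[2]: E(K, EF) = A4; 07 ⊕ A4 = A3.
P[3]: E(K, 07) = 4C; 5E ⊕ 4C = 12.
P[4]: E(K, 5E) = 15; 06 ⊕ 15 = 13.
P[5]: E(K, 06) = 4D; AD ⊕ 4D = E0.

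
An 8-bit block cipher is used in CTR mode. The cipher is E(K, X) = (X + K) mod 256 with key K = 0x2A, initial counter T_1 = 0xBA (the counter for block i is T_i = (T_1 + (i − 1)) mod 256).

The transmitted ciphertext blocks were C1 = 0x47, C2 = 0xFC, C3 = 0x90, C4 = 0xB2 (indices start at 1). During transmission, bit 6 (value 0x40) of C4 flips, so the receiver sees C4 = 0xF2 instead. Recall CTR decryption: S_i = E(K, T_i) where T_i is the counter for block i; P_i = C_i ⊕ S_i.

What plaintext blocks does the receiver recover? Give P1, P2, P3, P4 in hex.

Only C4 changed, to 0xF2. In CTR, a change in C_i flips the same bit in P_i only; the keystream is unaffected. Decrypting the received ciphertext:
P1: T = 0xBA, S = E(K, T) = 0xE4; 0x47 ⊕ 0xE4 = 0xA3.
P2: T = 0xBB, S = E(K, T) = 0xE5; 0xFC ⊕ 0xE5 = 0x19.
P3: T = 0xBC, S = E(K, T) = 0xE6; 0x90 ⊕ 0xE6 = 0x76.
P4: T = 0xBD, S = E(K, T) = 0xE7; 0xF2 ⊕ 0xE7 = 0x15.
Blocks that differ from the original plaintext: P4.

P1 = 0xA3, P2 = 0x19, P3 = 0x76, P4 = 0x15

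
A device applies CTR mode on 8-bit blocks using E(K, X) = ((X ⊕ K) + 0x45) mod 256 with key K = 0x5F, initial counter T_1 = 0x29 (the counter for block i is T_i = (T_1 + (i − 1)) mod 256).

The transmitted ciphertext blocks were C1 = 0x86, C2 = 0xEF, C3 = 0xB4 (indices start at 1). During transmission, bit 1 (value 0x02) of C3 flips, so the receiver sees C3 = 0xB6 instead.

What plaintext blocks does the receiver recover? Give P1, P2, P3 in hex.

CTR decryption: S_i = E(K, T_i) where T_i is the counter for block i; P_i = C_i ⊕ S_i.
Only C3 changed, to 0xB6. In CTR, a change in C_i flips the same bit in P_i only; the keystream is unaffected. Decrypting the received ciphertext:
P1: T = 0x29, S = E(K, T) = 0xBB; 0x86 ⊕ 0xBB = 0x3D.
P2: T = 0x2A, S = E(K, T) = 0xBA; 0xEF ⊕ 0xBA = 0x55.
P3: T = 0x2B, S = E(K, T) = 0xB9; 0xB6 ⊕ 0xB9 = 0x0F.
Blocks that differ from the original plaintext: P3.

P1 = 0x3D, P2 = 0x55, P3 = 0x0F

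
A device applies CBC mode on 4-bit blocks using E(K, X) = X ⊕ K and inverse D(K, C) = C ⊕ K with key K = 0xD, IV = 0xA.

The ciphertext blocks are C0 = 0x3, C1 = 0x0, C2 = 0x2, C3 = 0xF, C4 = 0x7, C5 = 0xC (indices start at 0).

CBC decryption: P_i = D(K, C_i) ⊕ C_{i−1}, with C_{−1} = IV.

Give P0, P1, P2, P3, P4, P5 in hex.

P0 = 0x4, P1 = 0xE, P2 = 0xF, P3 = 0x0, P4 = 0x5, P5 = 0x6

P0: D(K, 0x3) = 0xE; 0xE ⊕ 0xA = 0x4.
P1: D(K, 0x0) = 0xD; 0xD ⊕ 0x3 = 0xE.
P2: D(K, 0x2) = 0xF; 0xF ⊕ 0x0 = 0xF.
P3: D(K, 0xF) = 0x2; 0x2 ⊕ 0x2 = 0x0.
P4: D(K, 0x7) = 0xA; 0xA ⊕ 0xF = 0x5.
P5: D(K, 0xC) = 0x1; 0x1 ⊕ 0x7 = 0x6.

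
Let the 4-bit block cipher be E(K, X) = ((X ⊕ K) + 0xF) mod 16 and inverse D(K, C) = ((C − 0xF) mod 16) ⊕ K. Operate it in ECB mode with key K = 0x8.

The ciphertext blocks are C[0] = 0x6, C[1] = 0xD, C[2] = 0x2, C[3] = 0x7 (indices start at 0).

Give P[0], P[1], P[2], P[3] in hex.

ECB decryption: P_i = D(K, C_i).
P[0]: D(K, 0x6) = 0xF.
P[1]: D(K, 0xD) = 0x6.
P[2]: D(K, 0x2) = 0xB.
P[3]: D(K, 0x7) = 0x0.

P[0] = 0xF, P[1] = 0x6, P[2] = 0xB, P[3] = 0x0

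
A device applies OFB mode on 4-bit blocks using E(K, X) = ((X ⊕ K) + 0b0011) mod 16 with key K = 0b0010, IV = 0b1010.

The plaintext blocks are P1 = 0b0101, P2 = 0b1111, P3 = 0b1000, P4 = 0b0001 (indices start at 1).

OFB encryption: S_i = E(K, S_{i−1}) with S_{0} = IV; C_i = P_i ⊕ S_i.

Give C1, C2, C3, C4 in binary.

C1: S = E(K, 0b1010) = 0b1011; 0b0101 ⊕ 0b1011 = 0b1110.
C2: S = E(K, 0b1011) = 0b1100; 0b1111 ⊕ 0b1100 = 0b0011.
C3: S = E(K, 0b1100) = 0b0001; 0b1000 ⊕ 0b0001 = 0b1001.
C4: S = E(K, 0b0001) = 0b0110; 0b0001 ⊕ 0b0110 = 0b0111.

C1 = 0b1110, C2 = 0b0011, C3 = 0b1001, C4 = 0b0111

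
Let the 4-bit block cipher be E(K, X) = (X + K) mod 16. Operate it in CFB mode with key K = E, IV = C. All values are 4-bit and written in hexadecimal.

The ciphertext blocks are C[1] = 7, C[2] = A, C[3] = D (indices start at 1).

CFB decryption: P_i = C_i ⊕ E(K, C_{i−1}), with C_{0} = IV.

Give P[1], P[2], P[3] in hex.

P[1] = D, P[2] = F, P[3] = 5

P[1]: E(K, C) = A; 7 ⊕ A = D.
P[2]: E(K, 7) = 5; A ⊕ 5 = F.
P[3]: E(K, A) = 8; D ⊕ 8 = 5.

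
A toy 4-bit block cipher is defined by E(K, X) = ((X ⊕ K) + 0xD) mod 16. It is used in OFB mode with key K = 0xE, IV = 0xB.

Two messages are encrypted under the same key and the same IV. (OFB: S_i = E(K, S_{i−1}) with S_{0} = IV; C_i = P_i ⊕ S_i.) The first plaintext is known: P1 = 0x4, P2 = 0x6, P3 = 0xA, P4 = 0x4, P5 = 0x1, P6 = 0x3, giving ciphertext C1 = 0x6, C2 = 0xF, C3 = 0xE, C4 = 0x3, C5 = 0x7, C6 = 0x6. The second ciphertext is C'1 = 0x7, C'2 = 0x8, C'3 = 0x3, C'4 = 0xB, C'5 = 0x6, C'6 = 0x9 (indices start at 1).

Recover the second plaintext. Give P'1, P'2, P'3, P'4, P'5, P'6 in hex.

P'1 = 0x5, P'2 = 0x1, P'3 = 0x7, P'4 = 0xC, P'5 = 0x0, P'6 = 0xC

In OFB with a reused IV, both messages share the same keystream S_i, so C_i ⊕ C'_i = P_i ⊕ P'_i and thus P'_i = P_i ⊕ C_i ⊕ C'_i.
P'1: 0x4 ⊕ 0x6 ⊕ 0x7 = 0x5.
P'2: 0x6 ⊕ 0xF ⊕ 0x8 = 0x1.
P'3: 0xA ⊕ 0xE ⊕ 0x3 = 0x7.
P'4: 0x4 ⊕ 0x3 ⊕ 0xB = 0xC.
P'5: 0x1 ⊕ 0x7 ⊕ 0x6 = 0x0.
P'6: 0x3 ⊕ 0x6 ⊕ 0x9 = 0xC.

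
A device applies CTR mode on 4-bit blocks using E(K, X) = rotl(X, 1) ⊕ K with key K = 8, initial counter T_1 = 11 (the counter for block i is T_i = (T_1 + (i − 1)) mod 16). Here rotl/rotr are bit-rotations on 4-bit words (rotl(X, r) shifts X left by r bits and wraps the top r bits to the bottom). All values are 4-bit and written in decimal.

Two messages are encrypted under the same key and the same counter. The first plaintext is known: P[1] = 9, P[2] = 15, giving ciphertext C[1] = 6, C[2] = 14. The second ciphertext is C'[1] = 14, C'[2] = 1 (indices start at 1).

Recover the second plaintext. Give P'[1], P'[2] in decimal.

P'[1] = 1, P'[2] = 0

In CTR with a reused counter, both messages share the same keystream S_i, so C_i ⊕ C'_i = P_i ⊕ P'_i and thus P'_i = P_i ⊕ C_i ⊕ C'_i.
P'[1]: 9 ⊕ 6 ⊕ 14 = 1.
P'[2]: 15 ⊕ 14 ⊕ 1 = 0.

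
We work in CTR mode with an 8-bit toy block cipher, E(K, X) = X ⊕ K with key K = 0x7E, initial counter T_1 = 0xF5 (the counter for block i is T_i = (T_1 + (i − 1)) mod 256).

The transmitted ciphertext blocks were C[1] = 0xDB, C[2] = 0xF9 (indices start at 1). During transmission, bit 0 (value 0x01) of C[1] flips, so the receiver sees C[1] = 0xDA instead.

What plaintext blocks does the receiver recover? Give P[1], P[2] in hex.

CTR decryption: S_i = E(K, T_i) where T_i is the counter for block i; P_i = C_i ⊕ S_i.
Only C[1] changed, to 0xDA. In CTR, a change in C_i flips the same bit in P_i only; the keystream is unaffected. Decrypting the received ciphertext:
P[1]: T = 0xF5, S = E(K, T) = 0x8B; 0xDA ⊕ 0x8B = 0x51.
P[2]: T = 0xF6, S = E(K, T) = 0x88; 0xF9 ⊕ 0x88 = 0x71.
Blocks that differ from the original plaintext: P[1].

P[1] = 0x51, P[2] = 0x71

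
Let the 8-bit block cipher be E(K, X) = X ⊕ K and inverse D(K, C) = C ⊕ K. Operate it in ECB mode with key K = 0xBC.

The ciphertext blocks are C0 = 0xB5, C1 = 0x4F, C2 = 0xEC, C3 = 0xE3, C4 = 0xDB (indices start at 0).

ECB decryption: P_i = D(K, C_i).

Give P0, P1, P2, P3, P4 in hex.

P0: D(K, 0xB5) = 0x09.
P1: D(K, 0x4F) = 0xF3.
P2: D(K, 0xEC) = 0x50.
P3: D(K, 0xE3) = 0x5F.
P4: D(K, 0xDB) = 0x67.

P0 = 0x09, P1 = 0xF3, P2 = 0x50, P3 = 0x5F, P4 = 0x67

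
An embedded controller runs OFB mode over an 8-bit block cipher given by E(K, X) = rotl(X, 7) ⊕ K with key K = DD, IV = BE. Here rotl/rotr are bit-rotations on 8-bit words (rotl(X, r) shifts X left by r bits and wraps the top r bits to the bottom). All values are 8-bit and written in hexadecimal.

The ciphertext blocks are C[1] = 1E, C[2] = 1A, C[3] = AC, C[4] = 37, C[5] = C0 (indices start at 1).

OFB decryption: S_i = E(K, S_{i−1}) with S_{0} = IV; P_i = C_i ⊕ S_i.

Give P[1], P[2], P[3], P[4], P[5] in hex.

P[1]: S = E(K, BE) = 82; 1E ⊕ 82 = 9C.
P[2]: S = E(K, 82) = 9C; 1A ⊕ 9C = 86.
P[3]: S = E(K, 9C) = 93; AC ⊕ 93 = 3F.
P[4]: S = E(K, 93) = 14; 37 ⊕ 14 = 23.
P[5]: S = E(K, 14) = D7; C0 ⊕ D7 = 17.

P[1] = 9C, P[2] = 86, P[3] = 3F, P[4] = 23, P[5] = 17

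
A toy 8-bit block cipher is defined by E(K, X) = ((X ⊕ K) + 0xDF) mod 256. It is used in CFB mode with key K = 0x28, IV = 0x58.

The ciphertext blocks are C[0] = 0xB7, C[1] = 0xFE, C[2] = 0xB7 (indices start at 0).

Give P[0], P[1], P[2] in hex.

P[0] = 0xF8, P[1] = 0x80, P[2] = 0x02

CFB decryption: P_i = C_i ⊕ E(K, C_{i−1}), with C_{−1} = IV.
P[0]: E(K, 0x58) = 0x4F; 0xB7 ⊕ 0x4F = 0xF8.
P[1]: E(K, 0xB7) = 0x7E; 0xFE ⊕ 0x7E = 0x80.
P[2]: E(K, 0xFE) = 0xB5; 0xB7 ⊕ 0xB5 = 0x02.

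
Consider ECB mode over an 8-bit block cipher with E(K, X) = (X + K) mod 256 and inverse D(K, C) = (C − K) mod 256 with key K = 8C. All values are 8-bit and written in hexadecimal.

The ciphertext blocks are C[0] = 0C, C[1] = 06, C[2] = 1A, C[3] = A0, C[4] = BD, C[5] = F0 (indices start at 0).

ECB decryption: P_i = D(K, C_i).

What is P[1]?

P[1] = 7A

P[1]: D(K, 06) = 7A.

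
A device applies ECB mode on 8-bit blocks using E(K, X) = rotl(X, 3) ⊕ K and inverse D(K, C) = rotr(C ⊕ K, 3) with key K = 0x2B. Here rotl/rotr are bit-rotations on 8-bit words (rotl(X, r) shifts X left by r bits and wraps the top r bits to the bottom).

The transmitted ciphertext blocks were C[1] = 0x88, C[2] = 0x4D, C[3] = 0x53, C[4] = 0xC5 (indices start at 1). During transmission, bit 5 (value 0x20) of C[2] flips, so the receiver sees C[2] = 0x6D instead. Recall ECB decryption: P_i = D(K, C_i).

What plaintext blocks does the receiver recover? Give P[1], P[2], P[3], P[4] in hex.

Only C[2] changed, to 0x6D. In ECB, a change in C_i affects only P_i. Decrypting the received ciphertext:
P[1]: D(K, 0x88) = 0x74.
P[2]: D(K, 0x6D) = 0xC8.
P[3]: D(K, 0x53) = 0x0F.
P[4]: D(K, 0xC5) = 0xDD.
Blocks that differ from the original plaintext: P[2].

P[1] = 0x74, P[2] = 0xC8, P[3] = 0x0F, P[4] = 0xDD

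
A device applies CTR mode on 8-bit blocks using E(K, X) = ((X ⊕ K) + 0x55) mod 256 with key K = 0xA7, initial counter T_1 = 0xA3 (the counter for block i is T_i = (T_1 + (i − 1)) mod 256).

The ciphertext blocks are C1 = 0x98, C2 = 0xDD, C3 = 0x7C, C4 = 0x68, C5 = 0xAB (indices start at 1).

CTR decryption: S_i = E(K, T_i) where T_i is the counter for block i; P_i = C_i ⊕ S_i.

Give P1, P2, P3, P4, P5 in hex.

P1 = 0xC1, P2 = 0x85, P3 = 0x2B, P4 = 0x3E, P5 = 0xFE

P1: T = 0xA3, S = E(K, T) = 0x59; 0x98 ⊕ 0x59 = 0xC1.
P2: T = 0xA4, S = E(K, T) = 0x58; 0xDD ⊕ 0x58 = 0x85.
P3: T = 0xA5, S = E(K, T) = 0x57; 0x7C ⊕ 0x57 = 0x2B.
P4: T = 0xA6, S = E(K, T) = 0x56; 0x68 ⊕ 0x56 = 0x3E.
P5: T = 0xA7, S = E(K, T) = 0x55; 0xAB ⊕ 0x55 = 0xFE.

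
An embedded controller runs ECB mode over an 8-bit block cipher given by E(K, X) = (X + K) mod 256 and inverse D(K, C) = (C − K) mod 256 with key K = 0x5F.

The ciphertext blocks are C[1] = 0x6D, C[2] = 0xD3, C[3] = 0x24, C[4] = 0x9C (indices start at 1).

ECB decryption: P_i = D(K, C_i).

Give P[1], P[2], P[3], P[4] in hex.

P[1] = 0x0E, P[2] = 0x74, P[3] = 0xC5, P[4] = 0x3D

P[1]: D(K, 0x6D) = 0x0E.
P[2]: D(K, 0xD3) = 0x74.
P[3]: D(K, 0x24) = 0xC5.
P[4]: D(K, 0x9C) = 0x3D.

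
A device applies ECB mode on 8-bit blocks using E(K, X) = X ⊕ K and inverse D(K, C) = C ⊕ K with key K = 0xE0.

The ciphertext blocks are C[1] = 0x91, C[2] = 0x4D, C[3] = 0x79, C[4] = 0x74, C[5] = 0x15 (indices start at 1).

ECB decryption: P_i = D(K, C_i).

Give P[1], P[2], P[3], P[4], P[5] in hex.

P[1]: D(K, 0x91) = 0x71.
P[2]: D(K, 0x4D) = 0xAD.
P[3]: D(K, 0x79) = 0x99.
P[4]: D(K, 0x74) = 0x94.
P[5]: D(K, 0x15) = 0xF5.

P[1] = 0x71, P[2] = 0xAD, P[3] = 0x99, P[4] = 0x94, P[5] = 0xF5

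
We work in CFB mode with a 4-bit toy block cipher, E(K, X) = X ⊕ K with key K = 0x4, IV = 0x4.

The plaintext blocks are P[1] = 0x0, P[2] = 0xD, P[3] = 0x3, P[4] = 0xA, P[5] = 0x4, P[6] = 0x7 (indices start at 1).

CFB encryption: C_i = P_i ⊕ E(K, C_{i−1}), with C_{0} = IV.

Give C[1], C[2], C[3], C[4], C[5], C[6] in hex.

C[1] = 0x0, C[2] = 0x9, C[3] = 0xE, C[4] = 0x0, C[5] = 0x0, C[6] = 0x3

C[1]: E(K, 0x4) = 0x0; 0x0 ⊕ 0x0 = 0x0.
C[2]: E(K, 0x0) = 0x4; 0xD ⊕ 0x4 = 0x9.
C[3]: E(K, 0x9) = 0xD; 0x3 ⊕ 0xD = 0xE.
C[4]: E(K, 0xE) = 0xA; 0xA ⊕ 0xA = 0x0.
C[5]: E(K, 0x0) = 0x4; 0x4 ⊕ 0x4 = 0x0.
C[6]: E(K, 0x0) = 0x4; 0x7 ⊕ 0x4 = 0x3.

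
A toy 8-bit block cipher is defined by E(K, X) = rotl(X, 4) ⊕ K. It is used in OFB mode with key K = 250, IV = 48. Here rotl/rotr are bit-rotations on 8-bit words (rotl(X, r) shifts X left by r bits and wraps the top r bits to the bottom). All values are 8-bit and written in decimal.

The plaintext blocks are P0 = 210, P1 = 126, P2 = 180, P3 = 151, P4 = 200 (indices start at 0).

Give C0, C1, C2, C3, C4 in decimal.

C0 = 43, C1 = 27, C2 = 24, C3 = 167, C4 = 49

OFB encryption: S_i = E(K, S_{i−1}) with S_{−1} = IV; C_i = P_i ⊕ S_i.
C0: S = E(K, 48) = 249; 210 ⊕ 249 = 43.
C1: S = E(K, 249) = 101; 126 ⊕ 101 = 27.
C2: S = E(K, 101) = 172; 180 ⊕ 172 = 24.
C3: S = E(K, 172) = 48; 151 ⊕ 48 = 167.
C4: S = E(K, 48) = 249; 200 ⊕ 249 = 49.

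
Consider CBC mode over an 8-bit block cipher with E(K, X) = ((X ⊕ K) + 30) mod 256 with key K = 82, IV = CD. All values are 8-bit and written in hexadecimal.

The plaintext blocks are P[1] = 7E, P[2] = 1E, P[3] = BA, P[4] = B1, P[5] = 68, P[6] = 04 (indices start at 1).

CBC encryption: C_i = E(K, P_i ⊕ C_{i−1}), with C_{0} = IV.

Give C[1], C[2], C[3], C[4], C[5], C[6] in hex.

C[1] = 61, C[2] = 2D, C[3] = 45, C[4] = A6, C[5] = 7C, C[6] = 2A

C[1]: P[1] ⊕ CD = B3; E(K, B3) = 61.
C[2]: P[2] ⊕ 61 = 7F; E(K, 7F) = 2D.
C[3]: P[3] ⊕ 2D = 97; E(K, 97) = 45.
C[4]: P[4] ⊕ 45 = F4; E(K, F4) = A6.
C[5]: P[5] ⊕ A6 = CE; E(K, CE) = 7C.
C[6]: P[6] ⊕ 7C = 78; E(K, 78) = 2A.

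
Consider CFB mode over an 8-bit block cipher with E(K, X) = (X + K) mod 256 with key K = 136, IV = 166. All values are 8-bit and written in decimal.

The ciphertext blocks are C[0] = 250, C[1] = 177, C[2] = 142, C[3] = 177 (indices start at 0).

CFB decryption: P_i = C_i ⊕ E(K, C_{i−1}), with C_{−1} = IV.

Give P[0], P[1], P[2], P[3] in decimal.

P[0]: E(K, 166) = 46; 250 ⊕ 46 = 212.
P[1]: E(K, 250) = 130; 177 ⊕ 130 = 51.
P[2]: E(K, 177) = 57; 142 ⊕ 57 = 183.
P[3]: E(K, 142) = 22; 177 ⊕ 22 = 167.

P[0] = 212, P[1] = 51, P[2] = 183, P[3] = 167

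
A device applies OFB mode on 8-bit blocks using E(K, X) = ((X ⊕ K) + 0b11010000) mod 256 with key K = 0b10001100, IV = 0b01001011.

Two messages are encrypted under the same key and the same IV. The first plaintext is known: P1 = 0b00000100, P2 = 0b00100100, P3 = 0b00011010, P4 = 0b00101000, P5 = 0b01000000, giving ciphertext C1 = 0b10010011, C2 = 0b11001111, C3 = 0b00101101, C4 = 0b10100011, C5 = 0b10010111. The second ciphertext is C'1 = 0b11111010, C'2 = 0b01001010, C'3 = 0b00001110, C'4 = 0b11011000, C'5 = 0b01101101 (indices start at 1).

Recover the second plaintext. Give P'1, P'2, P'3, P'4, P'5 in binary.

In OFB with a reused IV, both messages share the same keystream S_i, so C_i ⊕ C'_i = P_i ⊕ P'_i and thus P'_i = P_i ⊕ C_i ⊕ C'_i.
P'1: 0b00000100 ⊕ 0b10010011 ⊕ 0b11111010 = 0b01101101.
P'2: 0b00100100 ⊕ 0b11001111 ⊕ 0b01001010 = 0b10100001.
P'3: 0b00011010 ⊕ 0b00101101 ⊕ 0b00001110 = 0b00111001.
P'4: 0b00101000 ⊕ 0b10100011 ⊕ 0b11011000 = 0b01010011.
P'5: 0b01000000 ⊕ 0b10010111 ⊕ 0b01101101 = 0b10111010.

P'1 = 0b01101101, P'2 = 0b10100001, P'3 = 0b00111001, P'4 = 0b01010011, P'5 = 0b10111010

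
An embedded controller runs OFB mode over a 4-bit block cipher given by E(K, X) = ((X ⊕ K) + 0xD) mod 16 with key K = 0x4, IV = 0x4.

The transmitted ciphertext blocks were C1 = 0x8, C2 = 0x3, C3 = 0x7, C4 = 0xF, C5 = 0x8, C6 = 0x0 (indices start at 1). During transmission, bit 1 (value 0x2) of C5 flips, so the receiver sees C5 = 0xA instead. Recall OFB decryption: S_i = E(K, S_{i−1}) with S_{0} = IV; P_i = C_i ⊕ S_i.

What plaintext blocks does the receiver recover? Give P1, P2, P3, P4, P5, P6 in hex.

Only C5 changed, to 0xA. In OFB, a change in C_i flips the same bit in P_i only; the keystream is unaffected. Decrypting the received ciphertext:
P1: S = E(K, 0x4) = 0xD; 0x8 ⊕ 0xD = 0x5.
P2: S = E(K, 0xD) = 0x6; 0x3 ⊕ 0x6 = 0x5.
P3: S = E(K, 0x6) = 0xF; 0x7 ⊕ 0xF = 0x8.
P4: S = E(K, 0xF) = 0x8; 0xF ⊕ 0x8 = 0x7.
P5: S = E(K, 0x8) = 0x9; 0xA ⊕ 0x9 = 0x3.
P6: S = E(K, 0x9) = 0xA; 0x0 ⊕ 0xA = 0xA.
Blocks that differ from the original plaintext: P5.

P1 = 0x5, P2 = 0x5, P3 = 0x8, P4 = 0x7, P5 = 0x3, P6 = 0xA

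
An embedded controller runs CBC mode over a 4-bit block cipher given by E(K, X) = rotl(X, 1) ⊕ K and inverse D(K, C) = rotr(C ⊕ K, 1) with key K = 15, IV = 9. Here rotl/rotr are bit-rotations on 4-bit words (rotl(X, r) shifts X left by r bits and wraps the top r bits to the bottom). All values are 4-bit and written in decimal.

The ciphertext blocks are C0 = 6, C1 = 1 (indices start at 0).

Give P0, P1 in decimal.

P0 = 5, P1 = 1

CBC decryption: P_i = D(K, C_i) ⊕ C_{i−1}, with C_{−1} = IV.
P0: D(K, 6) = 12; 12 ⊕ 9 = 5.
P1: D(K, 1) = 7; 7 ⊕ 6 = 1.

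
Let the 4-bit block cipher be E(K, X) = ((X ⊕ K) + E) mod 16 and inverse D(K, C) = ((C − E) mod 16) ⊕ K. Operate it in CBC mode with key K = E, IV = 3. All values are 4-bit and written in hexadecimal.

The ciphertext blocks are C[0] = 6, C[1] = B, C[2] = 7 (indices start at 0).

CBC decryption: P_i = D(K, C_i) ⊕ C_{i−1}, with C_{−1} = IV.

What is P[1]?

P[1] = 5

P[1]: D(K, B) = 3; 3 ⊕ 6 = 5.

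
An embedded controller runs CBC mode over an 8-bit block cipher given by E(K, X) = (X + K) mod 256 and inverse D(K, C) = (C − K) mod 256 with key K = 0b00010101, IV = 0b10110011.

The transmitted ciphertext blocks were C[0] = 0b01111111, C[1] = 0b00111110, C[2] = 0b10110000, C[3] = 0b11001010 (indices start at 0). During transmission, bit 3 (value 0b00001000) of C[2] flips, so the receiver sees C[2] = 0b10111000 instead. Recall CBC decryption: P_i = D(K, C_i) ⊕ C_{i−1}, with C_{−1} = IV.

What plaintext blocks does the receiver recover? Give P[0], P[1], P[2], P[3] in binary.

P[0] = 0b11011001, P[1] = 0b01010110, P[2] = 0b10011101, P[3] = 0b00001101

Only C[2] changed, to 0b10111000. In CBC, a change in C_i garbles P_i and flips the same bit in P_{i+1}. Decrypting the received ciphertext:
P[0]: D(K, 0b01111111) = 0b01101010; 0b01101010 ⊕ 0b10110011 = 0b11011001.
P[1]: D(K, 0b00111110) = 0b00101001; 0b00101001 ⊕ 0b01111111 = 0b01010110.
P[2]: D(K, 0b10111000) = 0b10100011; 0b10100011 ⊕ 0b00111110 = 0b10011101.
P[3]: D(K, 0b11001010) = 0b10110101; 0b10110101 ⊕ 0b10111000 = 0b00001101.
Blocks that differ from the original plaintext: P[2], P[3].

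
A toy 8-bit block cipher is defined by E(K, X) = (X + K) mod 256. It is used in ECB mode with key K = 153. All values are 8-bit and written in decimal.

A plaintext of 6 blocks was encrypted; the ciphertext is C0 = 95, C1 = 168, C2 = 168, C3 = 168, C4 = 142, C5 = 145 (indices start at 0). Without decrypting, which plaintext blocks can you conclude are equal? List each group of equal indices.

ECB encrypts each block independently with the same key, so equal ciphertext blocks imply equal plaintext blocks.
C1 = C2 = C3 = 168, so P1 = P2 = P3.

P1 = P2 = P3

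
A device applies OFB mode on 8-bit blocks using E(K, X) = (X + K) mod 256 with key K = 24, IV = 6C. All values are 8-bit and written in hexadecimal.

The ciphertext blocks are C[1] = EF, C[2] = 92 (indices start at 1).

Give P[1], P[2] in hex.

OFB decryption: S_i = E(K, S_{i−1}) with S_{0} = IV; P_i = C_i ⊕ S_i.
P[1]: S = E(K, 6C) = 90; EF ⊕ 90 = 7F.
P[2]: S = E(K, 90) = B4; 92 ⊕ B4 = 26.

P[1] = 7F, P[2] = 26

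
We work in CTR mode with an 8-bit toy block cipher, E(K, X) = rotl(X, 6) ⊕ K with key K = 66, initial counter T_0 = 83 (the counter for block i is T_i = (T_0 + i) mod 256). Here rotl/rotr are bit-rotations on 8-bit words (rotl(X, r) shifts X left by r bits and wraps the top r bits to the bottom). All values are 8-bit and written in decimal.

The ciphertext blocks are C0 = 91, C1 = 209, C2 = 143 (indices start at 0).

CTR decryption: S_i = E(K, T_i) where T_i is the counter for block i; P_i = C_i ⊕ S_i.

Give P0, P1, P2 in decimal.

P0 = 205, P1 = 134, P2 = 152

P0: T = 83, S = E(K, T) = 150; 91 ⊕ 150 = 205.
P1: T = 84, S = E(K, T) = 87; 209 ⊕ 87 = 134.
P2: T = 85, S = E(K, T) = 23; 143 ⊕ 23 = 152.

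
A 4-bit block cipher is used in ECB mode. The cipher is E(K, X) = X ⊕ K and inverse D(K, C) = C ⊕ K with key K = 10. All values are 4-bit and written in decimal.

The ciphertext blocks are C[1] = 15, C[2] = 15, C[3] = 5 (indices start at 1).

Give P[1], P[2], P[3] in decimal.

ECB decryption: P_i = D(K, C_i).
P[1]: D(K, 15) = 5.
P[2]: D(K, 15) = 5.
P[3]: D(K, 5) = 15.

P[1] = 5, P[2] = 5, P[3] = 15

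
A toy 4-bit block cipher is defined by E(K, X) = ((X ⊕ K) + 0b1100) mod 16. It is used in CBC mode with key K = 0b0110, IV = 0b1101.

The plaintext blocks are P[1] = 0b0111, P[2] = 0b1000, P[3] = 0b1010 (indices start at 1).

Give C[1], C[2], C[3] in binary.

C[1] = 0b1000, C[2] = 0b0010, C[3] = 0b1010

CBC encryption: C_i = E(K, P_i ⊕ C_{i−1}), with C_{0} = IV.
C[1]: P[1] ⊕ 0b1101 = 0b1010; E(K, 0b1010) = 0b1000.
C[2]: P[2] ⊕ 0b1000 = 0b0000; E(K, 0b0000) = 0b0010.
C[3]: P[3] ⊕ 0b0010 = 0b1000; E(K, 0b1000) = 0b1010.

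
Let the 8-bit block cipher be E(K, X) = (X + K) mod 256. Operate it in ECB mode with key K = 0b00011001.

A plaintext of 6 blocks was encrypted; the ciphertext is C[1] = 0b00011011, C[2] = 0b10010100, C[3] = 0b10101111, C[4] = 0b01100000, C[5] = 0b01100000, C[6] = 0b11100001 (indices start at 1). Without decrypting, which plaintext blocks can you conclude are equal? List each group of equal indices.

ECB encrypts each block independently with the same key, so equal ciphertext blocks imply equal plaintext blocks.
C[4] = C[5] = 0b01100000, so P[4] = P[5].

P[4] = P[5]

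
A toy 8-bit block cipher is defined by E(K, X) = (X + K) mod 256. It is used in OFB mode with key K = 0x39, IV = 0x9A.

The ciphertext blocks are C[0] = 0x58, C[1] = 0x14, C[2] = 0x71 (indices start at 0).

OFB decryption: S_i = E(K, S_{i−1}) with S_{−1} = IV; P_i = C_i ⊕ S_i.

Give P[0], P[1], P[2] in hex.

P[0]: S = E(K, 0x9A) = 0xD3; 0x58 ⊕ 0xD3 = 0x8B.
P[1]: S = E(K, 0xD3) = 0x0C; 0x14 ⊕ 0x0C = 0x18.
P[2]: S = E(K, 0x0C) = 0x45; 0x71 ⊕ 0x45 = 0x34.

P[0] = 0x8B, P[1] = 0x18, P[2] = 0x34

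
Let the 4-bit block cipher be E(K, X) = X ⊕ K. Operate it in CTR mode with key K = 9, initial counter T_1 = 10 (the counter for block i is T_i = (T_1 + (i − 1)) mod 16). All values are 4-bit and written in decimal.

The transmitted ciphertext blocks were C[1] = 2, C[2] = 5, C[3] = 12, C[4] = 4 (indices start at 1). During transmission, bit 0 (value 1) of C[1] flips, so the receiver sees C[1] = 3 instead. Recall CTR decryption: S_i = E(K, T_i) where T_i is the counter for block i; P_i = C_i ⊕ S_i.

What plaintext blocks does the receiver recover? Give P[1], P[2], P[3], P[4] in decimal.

Only C[1] changed, to 3. In CTR, a change in C_i flips the same bit in P_i only; the keystream is unaffected. Decrypting the received ciphertext:
P[1]: T = 10, S = E(K, T) = 3; 3 ⊕ 3 = 0.
P[2]: T = 11, S = E(K, T) = 2; 5 ⊕ 2 = 7.
P[3]: T = 12, S = E(K, T) = 5; 12 ⊕ 5 = 9.
P[4]: T = 13, S = E(K, T) = 4; 4 ⊕ 4 = 0.
Blocks that differ from the original plaintext: P[1].

P[1] = 0, P[2] = 7, P[3] = 9, P[4] = 0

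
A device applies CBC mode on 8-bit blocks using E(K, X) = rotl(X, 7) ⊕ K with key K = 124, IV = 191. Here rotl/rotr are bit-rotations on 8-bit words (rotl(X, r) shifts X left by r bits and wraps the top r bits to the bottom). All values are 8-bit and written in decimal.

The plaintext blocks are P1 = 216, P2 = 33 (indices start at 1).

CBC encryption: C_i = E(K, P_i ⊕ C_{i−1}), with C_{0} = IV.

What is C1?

C1: P1 ⊕ 191 = 103; E(K, 103) = 207.

C1 = 207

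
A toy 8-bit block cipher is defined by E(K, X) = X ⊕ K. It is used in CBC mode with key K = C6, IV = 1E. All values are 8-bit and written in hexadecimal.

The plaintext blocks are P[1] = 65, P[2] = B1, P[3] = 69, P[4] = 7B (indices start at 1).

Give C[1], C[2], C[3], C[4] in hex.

C[1] = BD, C[2] = CA, C[3] = 65, C[4] = D8

CBC encryption: C_i = E(K, P_i ⊕ C_{i−1}), with C_{0} = IV.
C[1]: P[1] ⊕ 1E = 7B; E(K, 7B) = BD.
C[2]: P[2] ⊕ BD = 0C; E(K, 0C) = CA.
C[3]: P[3] ⊕ CA = A3; E(K, A3) = 65.
C[4]: P[4] ⊕ 65 = 1E; E(K, 1E) = D8.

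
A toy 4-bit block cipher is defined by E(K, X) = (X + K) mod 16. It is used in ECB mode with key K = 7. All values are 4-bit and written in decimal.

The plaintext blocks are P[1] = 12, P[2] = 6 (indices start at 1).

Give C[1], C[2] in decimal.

ECB encryption: C_i = E(K, P_i).
C[1]: E(K, 12) = 3.
C[2]: E(K, 6) = 13.

C[1] = 3, C[2] = 13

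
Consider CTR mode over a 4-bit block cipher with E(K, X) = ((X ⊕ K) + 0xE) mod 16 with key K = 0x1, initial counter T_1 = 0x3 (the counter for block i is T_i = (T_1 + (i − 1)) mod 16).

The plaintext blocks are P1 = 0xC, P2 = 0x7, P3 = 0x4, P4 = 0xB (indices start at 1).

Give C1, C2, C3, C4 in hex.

C1 = 0xC, C2 = 0x4, C3 = 0x6, C4 = 0xE

CTR encryption: S_i = E(K, T_i) where T_i is the counter for block i; C_i = P_i ⊕ S_i.
C1: T = 0x3, S = E(K, T) = 0x0; 0xC ⊕ 0x0 = 0xC.
C2: T = 0x4, S = E(K, T) = 0x3; 0x7 ⊕ 0x3 = 0x4.
C3: T = 0x5, S = E(K, T) = 0x2; 0x4 ⊕ 0x2 = 0x6.
C4: T = 0x6, S = E(K, T) = 0x5; 0xB ⊕ 0x5 = 0xE.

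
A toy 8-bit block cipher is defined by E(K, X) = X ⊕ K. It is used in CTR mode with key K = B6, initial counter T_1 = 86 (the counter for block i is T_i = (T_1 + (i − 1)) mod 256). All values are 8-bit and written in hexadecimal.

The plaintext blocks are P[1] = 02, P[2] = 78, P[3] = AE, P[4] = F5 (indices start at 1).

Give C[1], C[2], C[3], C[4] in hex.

C[1] = 32, C[2] = 49, C[3] = 90, C[4] = CA

CTR encryption: S_i = E(K, T_i) where T_i is the counter for block i; C_i = P_i ⊕ S_i.
C[1]: T = 86, S = E(K, T) = 30; 02 ⊕ 30 = 32.
C[2]: T = 87, S = E(K, T) = 31; 78 ⊕ 31 = 49.
C[3]: T = 88, S = E(K, T) = 3E; AE ⊕ 3E = 90.
C[4]: T = 89, S = E(K, T) = 3F; F5 ⊕ 3F = CA.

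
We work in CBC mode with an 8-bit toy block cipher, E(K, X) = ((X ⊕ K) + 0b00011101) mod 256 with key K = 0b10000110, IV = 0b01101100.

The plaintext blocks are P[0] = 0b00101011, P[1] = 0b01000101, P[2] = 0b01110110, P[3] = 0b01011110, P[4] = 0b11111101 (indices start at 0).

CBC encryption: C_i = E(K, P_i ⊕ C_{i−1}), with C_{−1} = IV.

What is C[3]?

C[3] = 0b01011100

C[0]: P[0] ⊕ 0b01101100 = 0b01000111; E(K, 0b01000111) = 0b11011110.
C[1]: P[1] ⊕ 0b11011110 = 0b10011011; E(K, 0b10011011) = 0b00111010.
C[2]: P[2] ⊕ 0b00111010 = 0b01001100; E(K, 0b01001100) = 0b11100111.
C[3]: P[3] ⊕ 0b11100111 = 0b10111001; E(K, 0b10111001) = 0b01011100.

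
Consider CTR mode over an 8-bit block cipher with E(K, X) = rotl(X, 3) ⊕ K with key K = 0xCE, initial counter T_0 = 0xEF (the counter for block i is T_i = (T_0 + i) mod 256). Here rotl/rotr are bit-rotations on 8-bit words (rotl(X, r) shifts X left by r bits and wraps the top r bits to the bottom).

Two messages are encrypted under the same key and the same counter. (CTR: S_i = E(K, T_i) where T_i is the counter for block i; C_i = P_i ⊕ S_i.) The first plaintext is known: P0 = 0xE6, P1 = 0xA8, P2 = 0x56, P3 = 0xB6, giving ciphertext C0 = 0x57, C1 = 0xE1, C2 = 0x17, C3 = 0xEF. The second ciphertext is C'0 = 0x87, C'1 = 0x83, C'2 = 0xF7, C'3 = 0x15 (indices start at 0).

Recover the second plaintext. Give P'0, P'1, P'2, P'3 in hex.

In CTR with a reused counter, both messages share the same keystream S_i, so C_i ⊕ C'_i = P_i ⊕ P'_i and thus P'_i = P_i ⊕ C_i ⊕ C'_i.
P'0: 0xE6 ⊕ 0x57 ⊕ 0x87 = 0x36.
P'1: 0xA8 ⊕ 0xE1 ⊕ 0x83 = 0xCA.
P'2: 0x56 ⊕ 0x17 ⊕ 0xF7 = 0xB6.
P'3: 0xB6 ⊕ 0xEF ⊕ 0x15 = 0x4C.

P'0 = 0x36, P'1 = 0xCA, P'2 = 0xB6, P'3 = 0x4C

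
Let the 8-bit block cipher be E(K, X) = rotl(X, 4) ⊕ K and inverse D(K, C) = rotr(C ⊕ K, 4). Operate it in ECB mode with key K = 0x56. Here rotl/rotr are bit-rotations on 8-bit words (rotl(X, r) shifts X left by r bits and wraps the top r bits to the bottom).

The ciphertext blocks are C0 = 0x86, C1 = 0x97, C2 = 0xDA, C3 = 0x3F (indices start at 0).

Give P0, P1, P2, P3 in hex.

ECB decryption: P_i = D(K, C_i).
P0: D(K, 0x86) = 0x0D.
P1: D(K, 0x97) = 0x1C.
P2: D(K, 0xDA) = 0xC8.
P3: D(K, 0x3F) = 0x96.

P0 = 0x0D, P1 = 0x1C, P2 = 0xC8, P3 = 0x96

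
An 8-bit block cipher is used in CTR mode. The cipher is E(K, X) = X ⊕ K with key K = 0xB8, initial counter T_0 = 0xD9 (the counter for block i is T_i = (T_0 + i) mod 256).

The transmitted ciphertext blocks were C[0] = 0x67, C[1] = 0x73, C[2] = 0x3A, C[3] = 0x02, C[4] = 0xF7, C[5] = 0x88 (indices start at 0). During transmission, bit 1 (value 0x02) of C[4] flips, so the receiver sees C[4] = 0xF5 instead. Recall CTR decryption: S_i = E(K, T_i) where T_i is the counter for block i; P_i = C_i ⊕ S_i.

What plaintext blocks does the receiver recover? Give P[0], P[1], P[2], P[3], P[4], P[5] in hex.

Only C[4] changed, to 0xF5. In CTR, a change in C_i flips the same bit in P_i only; the keystream is unaffected. Decrypting the received ciphertext:
P[0]: T = 0xD9, S = E(K, T) = 0x61; 0x67 ⊕ 0x61 = 0x06.
P[1]: T = 0xDA, S = E(K, T) = 0x62; 0x73 ⊕ 0x62 = 0x11.
P[2]: T = 0xDB, S = E(K, T) = 0x63; 0x3A ⊕ 0x63 = 0x59.
P[3]: T = 0xDC, S = E(K, T) = 0x64; 0x02 ⊕ 0x64 = 0x66.
P[4]: T = 0xDD, S = E(K, T) = 0x65; 0xF5 ⊕ 0x65 = 0x90.
P[5]: T = 0xDE, S = E(K, T) = 0x66; 0x88 ⊕ 0x66 = 0xEE.
Blocks that differ from the original plaintext: P[4].

P[0] = 0x06, P[1] = 0x11, P[2] = 0x59, P[3] = 0x66, P[4] = 0x90, P[5] = 0xEE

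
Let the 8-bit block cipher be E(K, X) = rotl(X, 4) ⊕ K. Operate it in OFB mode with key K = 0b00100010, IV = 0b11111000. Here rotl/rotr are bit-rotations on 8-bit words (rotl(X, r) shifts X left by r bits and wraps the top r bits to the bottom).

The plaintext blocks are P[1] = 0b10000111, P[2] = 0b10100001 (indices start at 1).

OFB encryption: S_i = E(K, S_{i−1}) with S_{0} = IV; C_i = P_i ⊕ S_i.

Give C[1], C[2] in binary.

C[1] = 0b00101010, C[2] = 0b01011001

C[1]: S = E(K, 0b11111000) = 0b10101101; 0b10000111 ⊕ 0b10101101 = 0b00101010.
C[2]: S = E(K, 0b10101101) = 0b11111000; 0b10100001 ⊕ 0b11111000 = 0b01011001.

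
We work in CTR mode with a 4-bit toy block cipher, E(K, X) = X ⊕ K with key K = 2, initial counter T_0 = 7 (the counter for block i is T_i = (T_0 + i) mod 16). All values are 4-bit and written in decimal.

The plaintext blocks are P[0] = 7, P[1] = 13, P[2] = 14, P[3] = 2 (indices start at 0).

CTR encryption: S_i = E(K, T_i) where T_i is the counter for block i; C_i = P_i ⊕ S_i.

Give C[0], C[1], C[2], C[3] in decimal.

C[0] = 2, C[1] = 7, C[2] = 5, C[3] = 10

C[0]: T = 7, S = E(K, T) = 5; 7 ⊕ 5 = 2.
C[1]: T = 8, S = E(K, T) = 10; 13 ⊕ 10 = 7.
C[2]: T = 9, S = E(K, T) = 11; 14 ⊕ 11 = 5.
C[3]: T = 10, S = E(K, T) = 8; 2 ⊕ 8 = 10.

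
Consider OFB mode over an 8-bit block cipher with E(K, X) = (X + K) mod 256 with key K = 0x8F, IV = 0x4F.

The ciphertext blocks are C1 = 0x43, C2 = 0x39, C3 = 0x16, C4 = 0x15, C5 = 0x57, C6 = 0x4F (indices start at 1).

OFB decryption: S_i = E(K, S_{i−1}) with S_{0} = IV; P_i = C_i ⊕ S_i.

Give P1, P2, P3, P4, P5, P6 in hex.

P1: S = E(K, 0x4F) = 0xDE; 0x43 ⊕ 0xDE = 0x9D.
P2: S = E(K, 0xDE) = 0x6D; 0x39 ⊕ 0x6D = 0x54.
P3: S = E(K, 0x6D) = 0xFC; 0x16 ⊕ 0xFC = 0xEA.
P4: S = E(K, 0xFC) = 0x8B; 0x15 ⊕ 0x8B = 0x9E.
P5: S = E(K, 0x8B) = 0x1A; 0x57 ⊕ 0x1A = 0x4D.
P6: S = E(K, 0x1A) = 0xA9; 0x4F ⊕ 0xA9 = 0xE6.

P1 = 0x9D, P2 = 0x54, P3 = 0xEA, P4 = 0x9E, P5 = 0x4D, P6 = 0xE6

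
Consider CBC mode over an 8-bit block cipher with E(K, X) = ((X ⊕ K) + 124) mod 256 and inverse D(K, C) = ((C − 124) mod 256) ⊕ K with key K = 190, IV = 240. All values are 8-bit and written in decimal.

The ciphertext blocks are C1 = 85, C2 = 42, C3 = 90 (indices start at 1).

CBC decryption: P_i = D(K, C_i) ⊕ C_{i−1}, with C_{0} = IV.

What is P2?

P2 = 69

P2: D(K, 42) = 16; 16 ⊕ 85 = 69.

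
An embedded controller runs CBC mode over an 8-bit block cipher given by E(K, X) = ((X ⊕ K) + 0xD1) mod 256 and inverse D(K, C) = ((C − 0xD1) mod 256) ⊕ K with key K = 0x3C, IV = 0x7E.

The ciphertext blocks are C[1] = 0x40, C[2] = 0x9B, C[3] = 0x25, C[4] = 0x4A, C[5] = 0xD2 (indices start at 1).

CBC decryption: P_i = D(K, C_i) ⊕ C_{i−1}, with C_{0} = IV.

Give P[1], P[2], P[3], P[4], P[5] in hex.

P[1] = 0x2D, P[2] = 0xB6, P[3] = 0xF3, P[4] = 0x60, P[5] = 0x77

P[1]: D(K, 0x40) = 0x53; 0x53 ⊕ 0x7E = 0x2D.
P[2]: D(K, 0x9B) = 0xF6; 0xF6 ⊕ 0x40 = 0xB6.
P[3]: D(K, 0x25) = 0x68; 0x68 ⊕ 0x9B = 0xF3.
P[4]: D(K, 0x4A) = 0x45; 0x45 ⊕ 0x25 = 0x60.
P[5]: D(K, 0xD2) = 0x3D; 0x3D ⊕ 0x4A = 0x77.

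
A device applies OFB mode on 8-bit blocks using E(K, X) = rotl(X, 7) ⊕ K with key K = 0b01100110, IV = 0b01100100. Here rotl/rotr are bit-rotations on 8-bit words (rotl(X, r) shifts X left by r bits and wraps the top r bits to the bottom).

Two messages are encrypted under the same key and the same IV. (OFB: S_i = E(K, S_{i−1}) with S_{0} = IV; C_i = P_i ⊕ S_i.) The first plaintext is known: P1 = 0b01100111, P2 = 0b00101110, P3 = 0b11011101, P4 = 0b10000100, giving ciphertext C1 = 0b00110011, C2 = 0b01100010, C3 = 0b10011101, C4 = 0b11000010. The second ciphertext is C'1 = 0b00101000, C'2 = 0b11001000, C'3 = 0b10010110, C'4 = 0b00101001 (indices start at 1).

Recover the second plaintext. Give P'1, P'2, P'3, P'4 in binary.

In OFB with a reused IV, both messages share the same keystream S_i, so C_i ⊕ C'_i = P_i ⊕ P'_i and thus P'_i = P_i ⊕ C_i ⊕ C'_i.
P'1: 0b01100111 ⊕ 0b00110011 ⊕ 0b00101000 = 0b01111100.
P'2: 0b00101110 ⊕ 0b01100010 ⊕ 0b11001000 = 0b10000100.
P'3: 0b11011101 ⊕ 0b10011101 ⊕ 0b10010110 = 0b11010110.
P'4: 0b10000100 ⊕ 0b11000010 ⊕ 0b00101001 = 0b01101111.

P'1 = 0b01111100, P'2 = 0b10000100, P'3 = 0b11010110, P'4 = 0b01101111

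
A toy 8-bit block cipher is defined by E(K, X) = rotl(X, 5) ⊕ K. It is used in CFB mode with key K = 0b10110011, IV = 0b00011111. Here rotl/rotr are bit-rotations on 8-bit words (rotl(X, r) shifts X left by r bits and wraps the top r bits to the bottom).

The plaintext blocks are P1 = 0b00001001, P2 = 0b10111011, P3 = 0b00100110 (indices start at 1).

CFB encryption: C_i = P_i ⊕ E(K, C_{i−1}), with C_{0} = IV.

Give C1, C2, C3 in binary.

C1: E(K, 0b00011111) = 0b01010000; 0b00001001 ⊕ 0b01010000 = 0b01011001.
C2: E(K, 0b01011001) = 0b10011000; 0b10111011 ⊕ 0b10011000 = 0b00100011.
C3: E(K, 0b00100011) = 0b11010111; 0b00100110 ⊕ 0b11010111 = 0b11110001.

C1 = 0b01011001, C2 = 0b00100011, C3 = 0b11110001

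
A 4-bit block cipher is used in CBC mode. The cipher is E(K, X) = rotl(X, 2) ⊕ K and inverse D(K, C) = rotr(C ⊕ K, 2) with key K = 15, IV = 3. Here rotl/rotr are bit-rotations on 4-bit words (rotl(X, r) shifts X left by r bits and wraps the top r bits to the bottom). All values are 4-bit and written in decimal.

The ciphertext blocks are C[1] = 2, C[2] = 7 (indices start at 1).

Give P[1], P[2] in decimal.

P[1] = 4, P[2] = 0

CBC decryption: P_i = D(K, C_i) ⊕ C_{i−1}, with C_{0} = IV.
P[1]: D(K, 2) = 7; 7 ⊕ 3 = 4.
P[2]: D(K, 7) = 2; 2 ⊕ 2 = 0.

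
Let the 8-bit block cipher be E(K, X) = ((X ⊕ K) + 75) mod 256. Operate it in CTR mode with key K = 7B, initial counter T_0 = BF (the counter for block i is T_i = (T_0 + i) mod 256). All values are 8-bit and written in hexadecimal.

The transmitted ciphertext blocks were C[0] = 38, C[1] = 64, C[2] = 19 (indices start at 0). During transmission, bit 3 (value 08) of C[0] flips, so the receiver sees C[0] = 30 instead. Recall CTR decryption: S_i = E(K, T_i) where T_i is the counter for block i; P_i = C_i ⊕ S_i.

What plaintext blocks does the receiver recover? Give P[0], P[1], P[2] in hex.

P[0] = 09, P[1] = 54, P[2] = 36

Only C[0] changed, to 30. In CTR, a change in C_i flips the same bit in P_i only; the keystream is unaffected. Decrypting the received ciphertext:
P[0]: T = BF, S = E(K, T) = 39; 30 ⊕ 39 = 09.
P[1]: T = C0, S = E(K, T) = 30; 64 ⊕ 30 = 54.
P[2]: T = C1, S = E(K, T) = 2F; 19 ⊕ 2F = 36.
Blocks that differ from the original plaintext: P[0].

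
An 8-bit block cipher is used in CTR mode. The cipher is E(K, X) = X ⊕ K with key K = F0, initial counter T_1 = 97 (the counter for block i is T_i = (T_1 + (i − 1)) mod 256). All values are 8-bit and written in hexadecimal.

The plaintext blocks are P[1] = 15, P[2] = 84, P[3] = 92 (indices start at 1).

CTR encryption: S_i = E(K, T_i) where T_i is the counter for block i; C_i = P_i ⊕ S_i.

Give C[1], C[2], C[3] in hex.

C[1]: T = 97, S = E(K, T) = 67; 15 ⊕ 67 = 72.
C[2]: T = 98, S = E(K, T) = 68; 84 ⊕ 68 = EC.
C[3]: T = 99, S = E(K, T) = 69; 92 ⊕ 69 = FB.

C[1] = 72, C[2] = EC, C[3] = FB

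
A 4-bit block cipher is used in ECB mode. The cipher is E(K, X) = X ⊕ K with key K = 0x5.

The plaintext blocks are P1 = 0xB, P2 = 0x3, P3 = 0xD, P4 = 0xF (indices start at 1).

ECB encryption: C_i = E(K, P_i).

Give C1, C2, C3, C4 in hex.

C1 = 0xE, C2 = 0x6, C3 = 0x8, C4 = 0xA

C1: E(K, 0xB) = 0xE.
C2: E(K, 0x3) = 0x6.
C3: E(K, 0xD) = 0x8.
C4: E(K, 0xF) = 0xA.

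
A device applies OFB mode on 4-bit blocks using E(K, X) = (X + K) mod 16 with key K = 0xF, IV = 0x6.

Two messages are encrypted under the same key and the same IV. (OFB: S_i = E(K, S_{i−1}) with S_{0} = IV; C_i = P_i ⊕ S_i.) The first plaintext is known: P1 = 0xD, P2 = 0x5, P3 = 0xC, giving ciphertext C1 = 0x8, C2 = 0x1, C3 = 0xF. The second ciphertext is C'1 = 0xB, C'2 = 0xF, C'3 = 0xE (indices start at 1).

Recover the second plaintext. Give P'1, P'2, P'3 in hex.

P'1 = 0xE, P'2 = 0xB, P'3 = 0xD

In OFB with a reused IV, both messages share the same keystream S_i, so C_i ⊕ C'_i = P_i ⊕ P'_i and thus P'_i = P_i ⊕ C_i ⊕ C'_i.
P'1: 0xD ⊕ 0x8 ⊕ 0xB = 0xE.
P'2: 0x5 ⊕ 0x1 ⊕ 0xF = 0xB.
P'3: 0xC ⊕ 0xF ⊕ 0xE = 0xD.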